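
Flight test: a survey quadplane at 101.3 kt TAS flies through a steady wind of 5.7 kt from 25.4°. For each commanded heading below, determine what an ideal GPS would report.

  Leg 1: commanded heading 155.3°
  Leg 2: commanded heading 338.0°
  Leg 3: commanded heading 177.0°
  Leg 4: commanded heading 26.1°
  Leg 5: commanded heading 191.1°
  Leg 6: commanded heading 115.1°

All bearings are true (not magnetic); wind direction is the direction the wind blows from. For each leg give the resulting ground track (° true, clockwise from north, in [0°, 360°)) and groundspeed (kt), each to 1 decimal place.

Leg 1: heading 155.3°; drift +2.4° → track 157.7°, groundspeed 105.0 kt
Leg 2: heading 338.0°; drift -2.5° → track 335.5°, groundspeed 97.5 kt
Leg 3: heading 177.0°; drift +1.5° → track 178.5°, groundspeed 106.3 kt
Leg 4: heading 26.1°; drift +0.0° → track 26.1°, groundspeed 95.6 kt
Leg 5: heading 191.1°; drift +0.8° → track 191.9°, groundspeed 106.8 kt
Leg 6: heading 115.1°; drift +3.2° → track 118.3°, groundspeed 101.4 kt

Leg 1: track=157.7°, groundspeed=105.0 kt
Leg 2: track=335.5°, groundspeed=97.5 kt
Leg 3: track=178.5°, groundspeed=106.3 kt
Leg 4: track=26.1°, groundspeed=95.6 kt
Leg 5: track=191.9°, groundspeed=106.8 kt
Leg 6: track=118.3°, groundspeed=101.4 kt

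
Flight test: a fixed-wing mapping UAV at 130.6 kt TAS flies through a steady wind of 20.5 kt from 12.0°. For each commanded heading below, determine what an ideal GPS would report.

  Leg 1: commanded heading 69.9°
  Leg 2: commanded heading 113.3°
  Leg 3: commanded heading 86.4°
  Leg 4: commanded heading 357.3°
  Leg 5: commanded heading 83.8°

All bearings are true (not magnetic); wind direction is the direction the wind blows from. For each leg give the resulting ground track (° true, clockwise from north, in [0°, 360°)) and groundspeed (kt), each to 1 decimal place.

Leg 1: track=78.2°, groundspeed=121.0 kt
Leg 2: track=121.8°, groundspeed=136.1 kt
Leg 3: track=95.4°, groundspeed=126.6 kt
Leg 4: track=354.6°, groundspeed=110.9 kt
Leg 5: track=92.7°, groundspeed=125.7 kt

Leg 1: heading 69.9°; drift +8.3° → track 78.2°, groundspeed 121.0 kt
Leg 2: heading 113.3°; drift +8.5° → track 121.8°, groundspeed 136.1 kt
Leg 3: heading 86.4°; drift +9.0° → track 95.4°, groundspeed 126.6 kt
Leg 4: heading 357.3°; drift -2.7° → track 354.6°, groundspeed 110.9 kt
Leg 5: heading 83.8°; drift +8.9° → track 92.7°, groundspeed 125.7 kt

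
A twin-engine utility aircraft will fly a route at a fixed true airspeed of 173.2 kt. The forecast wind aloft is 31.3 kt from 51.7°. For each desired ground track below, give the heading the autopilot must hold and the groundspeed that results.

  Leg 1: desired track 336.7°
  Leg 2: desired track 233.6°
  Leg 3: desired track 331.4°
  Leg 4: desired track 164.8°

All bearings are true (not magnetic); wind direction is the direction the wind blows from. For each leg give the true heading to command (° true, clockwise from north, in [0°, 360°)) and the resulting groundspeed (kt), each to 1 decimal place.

Leg 1: heading=346.8°, groundspeed=162.4 kt
Leg 2: heading=233.9°, groundspeed=204.5 kt
Leg 3: heading=341.7°, groundspeed=165.2 kt
Leg 4: heading=155.2°, groundspeed=183.1 kt

Leg 1: desired track 336.7°; wind correction +10.1° → command heading 346.8°, groundspeed 162.4 kt
Leg 2: desired track 233.6°; wind correction +0.3° → command heading 233.9°, groundspeed 204.5 kt
Leg 3: desired track 331.4°; wind correction +10.3° → command heading 341.7°, groundspeed 165.2 kt
Leg 4: desired track 164.8°; wind correction -9.6° → command heading 155.2°, groundspeed 183.1 kt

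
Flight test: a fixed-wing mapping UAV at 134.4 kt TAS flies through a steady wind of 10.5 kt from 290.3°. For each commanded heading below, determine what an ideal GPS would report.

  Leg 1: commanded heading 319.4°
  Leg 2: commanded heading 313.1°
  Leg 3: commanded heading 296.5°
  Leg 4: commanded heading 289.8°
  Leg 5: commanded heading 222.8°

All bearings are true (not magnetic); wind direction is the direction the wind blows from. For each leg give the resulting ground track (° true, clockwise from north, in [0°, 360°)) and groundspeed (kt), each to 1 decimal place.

Leg 1: track=321.7°, groundspeed=125.3 kt
Leg 2: track=315.0°, groundspeed=124.8 kt
Leg 3: track=297.0°, groundspeed=124.0 kt
Leg 4: track=289.8°, groundspeed=123.9 kt
Leg 5: track=218.5°, groundspeed=130.7 kt

Leg 1: heading 319.4°; drift +2.3° → track 321.7°, groundspeed 125.3 kt
Leg 2: heading 313.1°; drift +1.9° → track 315.0°, groundspeed 124.8 kt
Leg 3: heading 296.5°; drift +0.5° → track 297.0°, groundspeed 124.0 kt
Leg 4: heading 289.8°; drift +0.0° → track 289.8°, groundspeed 123.9 kt
Leg 5: heading 222.8°; drift -4.3° → track 218.5°, groundspeed 130.7 kt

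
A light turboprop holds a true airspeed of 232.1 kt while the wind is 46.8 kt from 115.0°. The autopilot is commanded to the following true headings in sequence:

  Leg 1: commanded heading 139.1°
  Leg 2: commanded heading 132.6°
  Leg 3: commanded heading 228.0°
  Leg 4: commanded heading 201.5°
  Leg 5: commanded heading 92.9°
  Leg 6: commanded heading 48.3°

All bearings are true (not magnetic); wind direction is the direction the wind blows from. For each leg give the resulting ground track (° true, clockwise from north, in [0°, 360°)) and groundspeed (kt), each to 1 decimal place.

Leg 1: heading 139.1°; drift +5.8° → track 144.9°, groundspeed 190.3 kt
Leg 2: heading 132.6°; drift +4.3° → track 136.9°, groundspeed 188.0 kt
Leg 3: heading 228.0°; drift +9.8° → track 237.8°, groundspeed 254.1 kt
Leg 4: heading 201.5°; drift +11.5° → track 213.0°, groundspeed 234.0 kt
Leg 5: heading 92.9°; drift -5.3° → track 87.6°, groundspeed 189.6 kt
Leg 6: heading 48.3°; drift -11.4° → track 36.9°, groundspeed 217.9 kt

Leg 1: track=144.9°, groundspeed=190.3 kt
Leg 2: track=136.9°, groundspeed=188.0 kt
Leg 3: track=237.8°, groundspeed=254.1 kt
Leg 4: track=213.0°, groundspeed=234.0 kt
Leg 5: track=87.6°, groundspeed=189.6 kt
Leg 6: track=36.9°, groundspeed=217.9 kt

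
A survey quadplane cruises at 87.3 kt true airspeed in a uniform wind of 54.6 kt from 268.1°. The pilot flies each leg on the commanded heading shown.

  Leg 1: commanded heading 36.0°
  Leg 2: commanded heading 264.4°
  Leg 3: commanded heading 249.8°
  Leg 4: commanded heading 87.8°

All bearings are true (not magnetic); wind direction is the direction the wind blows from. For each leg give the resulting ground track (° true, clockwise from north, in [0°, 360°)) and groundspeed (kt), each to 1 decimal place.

Leg 1: track=55.6°, groundspeed=128.3 kt
Leg 2: track=258.3°, groundspeed=33.0 kt
Leg 3: track=224.0°, groundspeed=39.4 kt
Leg 4: track=87.9°, groundspeed=141.9 kt

Leg 1: heading 36.0°; drift +19.6° → track 55.6°, groundspeed 128.3 kt
Leg 2: heading 264.4°; drift -6.1° → track 258.3°, groundspeed 33.0 kt
Leg 3: heading 249.8°; drift -25.8° → track 224.0°, groundspeed 39.4 kt
Leg 4: heading 87.8°; drift +0.1° → track 87.9°, groundspeed 141.9 kt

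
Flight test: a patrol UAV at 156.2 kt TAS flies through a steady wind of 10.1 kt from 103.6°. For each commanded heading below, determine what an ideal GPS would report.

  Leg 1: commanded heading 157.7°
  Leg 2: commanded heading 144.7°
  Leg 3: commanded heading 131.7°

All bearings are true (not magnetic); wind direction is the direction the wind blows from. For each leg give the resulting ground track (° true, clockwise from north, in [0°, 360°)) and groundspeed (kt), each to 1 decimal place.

Leg 1: heading 157.7°; drift +3.1° → track 160.8°, groundspeed 150.5 kt
Leg 2: heading 144.7°; drift +2.6° → track 147.3°, groundspeed 148.7 kt
Leg 3: heading 131.7°; drift +1.8° → track 133.5°, groundspeed 147.4 kt

Leg 1: track=160.8°, groundspeed=150.5 kt
Leg 2: track=147.3°, groundspeed=148.7 kt
Leg 3: track=133.5°, groundspeed=147.4 kt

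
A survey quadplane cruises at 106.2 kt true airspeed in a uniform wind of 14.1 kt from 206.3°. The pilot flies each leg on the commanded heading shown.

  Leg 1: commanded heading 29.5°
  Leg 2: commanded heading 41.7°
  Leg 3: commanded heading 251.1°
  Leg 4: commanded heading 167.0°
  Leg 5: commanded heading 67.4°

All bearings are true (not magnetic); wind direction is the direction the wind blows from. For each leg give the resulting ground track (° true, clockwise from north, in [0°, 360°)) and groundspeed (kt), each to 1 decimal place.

Leg 1: track=29.1°, groundspeed=120.3 kt
Leg 2: track=39.9°, groundspeed=119.9 kt
Leg 3: track=257.0°, groundspeed=96.7 kt
Leg 4: track=161.6°, groundspeed=95.7 kt
Leg 5: track=62.9°, groundspeed=117.2 kt

Leg 1: heading 29.5°; drift -0.4° → track 29.1°, groundspeed 120.3 kt
Leg 2: heading 41.7°; drift -1.8° → track 39.9°, groundspeed 119.9 kt
Leg 3: heading 251.1°; drift +5.9° → track 257.0°, groundspeed 96.7 kt
Leg 4: heading 167.0°; drift -5.4° → track 161.6°, groundspeed 95.7 kt
Leg 5: heading 67.4°; drift -4.5° → track 62.9°, groundspeed 117.2 kt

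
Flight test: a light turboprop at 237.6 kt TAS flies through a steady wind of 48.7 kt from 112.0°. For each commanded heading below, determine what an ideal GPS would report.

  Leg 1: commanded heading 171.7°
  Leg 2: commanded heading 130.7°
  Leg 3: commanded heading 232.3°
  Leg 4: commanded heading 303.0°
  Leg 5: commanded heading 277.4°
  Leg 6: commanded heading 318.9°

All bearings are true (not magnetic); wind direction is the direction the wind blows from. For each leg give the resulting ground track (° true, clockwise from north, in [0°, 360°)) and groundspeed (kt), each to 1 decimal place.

Leg 1: heading 171.7°; drift +11.2° → track 182.9°, groundspeed 217.1 kt
Leg 2: heading 130.7°; drift +4.7° → track 135.4°, groundspeed 192.1 kt
Leg 3: heading 232.3°; drift +9.1° → track 241.4°, groundspeed 265.5 kt
Leg 4: heading 303.0°; drift -1.9° → track 301.1°, groundspeed 285.6 kt
Leg 5: heading 277.4°; drift +2.5° → track 279.9°, groundspeed 285.0 kt
Leg 6: heading 318.9°; drift -4.5° → track 314.4°, groundspeed 281.9 kt

Leg 1: track=182.9°, groundspeed=217.1 kt
Leg 2: track=135.4°, groundspeed=192.1 kt
Leg 3: track=241.4°, groundspeed=265.5 kt
Leg 4: track=301.1°, groundspeed=285.6 kt
Leg 5: track=279.9°, groundspeed=285.0 kt
Leg 6: track=314.4°, groundspeed=281.9 kt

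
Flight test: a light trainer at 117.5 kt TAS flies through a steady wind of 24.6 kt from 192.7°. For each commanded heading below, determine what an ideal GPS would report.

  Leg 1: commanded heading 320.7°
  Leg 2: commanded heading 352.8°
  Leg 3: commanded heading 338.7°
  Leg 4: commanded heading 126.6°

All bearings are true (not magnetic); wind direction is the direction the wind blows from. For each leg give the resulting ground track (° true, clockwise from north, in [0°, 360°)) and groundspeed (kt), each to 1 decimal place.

Leg 1: track=329.0°, groundspeed=134.1 kt
Leg 2: track=356.2°, groundspeed=140.9 kt
Leg 3: track=344.4°, groundspeed=138.6 kt
Leg 4: track=114.8°, groundspeed=109.9 kt

Leg 1: heading 320.7°; drift +8.3° → track 329.0°, groundspeed 134.1 kt
Leg 2: heading 352.8°; drift +3.4° → track 356.2°, groundspeed 140.9 kt
Leg 3: heading 338.7°; drift +5.7° → track 344.4°, groundspeed 138.6 kt
Leg 4: heading 126.6°; drift -11.8° → track 114.8°, groundspeed 109.9 kt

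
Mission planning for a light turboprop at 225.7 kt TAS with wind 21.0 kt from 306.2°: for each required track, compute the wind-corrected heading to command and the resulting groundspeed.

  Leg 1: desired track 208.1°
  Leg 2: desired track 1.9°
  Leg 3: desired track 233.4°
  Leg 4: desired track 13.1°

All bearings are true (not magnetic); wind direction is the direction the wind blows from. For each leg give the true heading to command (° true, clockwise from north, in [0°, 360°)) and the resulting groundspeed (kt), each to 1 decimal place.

Leg 1: heading=213.4°, groundspeed=227.7 kt
Leg 2: heading=357.5°, groundspeed=213.2 kt
Leg 3: heading=238.5°, groundspeed=218.6 kt
Leg 4: heading=8.2°, groundspeed=216.6 kt

Leg 1: desired track 208.1°; wind correction +5.3° → command heading 213.4°, groundspeed 227.7 kt
Leg 2: desired track 1.9°; wind correction -4.4° → command heading 357.5°, groundspeed 213.2 kt
Leg 3: desired track 233.4°; wind correction +5.1° → command heading 238.5°, groundspeed 218.6 kt
Leg 4: desired track 13.1°; wind correction -4.9° → command heading 8.2°, groundspeed 216.6 kt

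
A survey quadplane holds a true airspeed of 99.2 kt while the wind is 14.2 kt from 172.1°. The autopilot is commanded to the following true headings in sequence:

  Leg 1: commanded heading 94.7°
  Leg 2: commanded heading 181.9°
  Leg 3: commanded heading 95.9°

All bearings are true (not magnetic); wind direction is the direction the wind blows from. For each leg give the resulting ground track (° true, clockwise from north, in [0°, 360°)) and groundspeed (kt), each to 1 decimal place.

Leg 1: track=86.5°, groundspeed=97.1 kt
Leg 2: track=183.5°, groundspeed=85.2 kt
Leg 3: track=87.7°, groundspeed=96.8 kt

Leg 1: heading 94.7°; drift -8.2° → track 86.5°, groundspeed 97.1 kt
Leg 2: heading 181.9°; drift +1.6° → track 183.5°, groundspeed 85.2 kt
Leg 3: heading 95.9°; drift -8.2° → track 87.7°, groundspeed 96.8 kt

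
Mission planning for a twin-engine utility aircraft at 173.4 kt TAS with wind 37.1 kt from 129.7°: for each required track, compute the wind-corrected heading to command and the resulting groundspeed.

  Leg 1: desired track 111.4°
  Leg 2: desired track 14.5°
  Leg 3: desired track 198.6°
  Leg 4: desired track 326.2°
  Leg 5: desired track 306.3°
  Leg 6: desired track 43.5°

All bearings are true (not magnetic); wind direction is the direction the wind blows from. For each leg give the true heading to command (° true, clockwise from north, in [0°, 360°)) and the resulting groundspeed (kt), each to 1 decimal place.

Leg 1: desired track 111.4°; wind correction +3.9° → command heading 115.3°, groundspeed 137.8 kt
Leg 2: desired track 14.5°; wind correction +11.2° → command heading 25.7°, groundspeed 185.9 kt
Leg 3: desired track 198.6°; wind correction -11.5° → command heading 187.1°, groundspeed 156.6 kt
Leg 4: desired track 326.2°; wind correction +3.5° → command heading 329.7°, groundspeed 208.7 kt
Leg 5: desired track 306.3°; wind correction -0.7° → command heading 305.6°, groundspeed 210.4 kt
Leg 6: desired track 43.5°; wind correction +12.3° → command heading 55.8°, groundspeed 166.9 kt

Leg 1: heading=115.3°, groundspeed=137.8 kt
Leg 2: heading=25.7°, groundspeed=185.9 kt
Leg 3: heading=187.1°, groundspeed=156.6 kt
Leg 4: heading=329.7°, groundspeed=208.7 kt
Leg 5: heading=305.6°, groundspeed=210.4 kt
Leg 6: heading=55.8°, groundspeed=166.9 kt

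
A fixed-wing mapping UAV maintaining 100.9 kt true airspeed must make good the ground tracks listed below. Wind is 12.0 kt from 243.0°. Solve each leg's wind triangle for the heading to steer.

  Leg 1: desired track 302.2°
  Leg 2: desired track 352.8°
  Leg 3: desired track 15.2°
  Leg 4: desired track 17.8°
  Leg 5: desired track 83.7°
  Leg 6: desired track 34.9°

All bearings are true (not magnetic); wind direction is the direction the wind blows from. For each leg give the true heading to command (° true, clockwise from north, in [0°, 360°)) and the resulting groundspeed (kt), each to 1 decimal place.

Leg 1: desired track 302.2°; wind correction -5.9° → command heading 296.3°, groundspeed 94.2 kt
Leg 2: desired track 352.8°; wind correction -6.4° → command heading 346.4°, groundspeed 104.3 kt
Leg 3: desired track 15.2°; wind correction -5.1° → command heading 10.1°, groundspeed 108.6 kt
Leg 4: desired track 17.8°; wind correction -4.8° → command heading 13.0°, groundspeed 109.0 kt
Leg 5: desired track 83.7°; wind correction +2.4° → command heading 86.1°, groundspeed 112.0 kt
Leg 6: desired track 34.9°; wind correction -3.2° → command heading 31.7°, groundspeed 111.3 kt

Leg 1: heading=296.3°, groundspeed=94.2 kt
Leg 2: heading=346.4°, groundspeed=104.3 kt
Leg 3: heading=10.1°, groundspeed=108.6 kt
Leg 4: heading=13.0°, groundspeed=109.0 kt
Leg 5: heading=86.1°, groundspeed=112.0 kt
Leg 6: heading=31.7°, groundspeed=111.3 kt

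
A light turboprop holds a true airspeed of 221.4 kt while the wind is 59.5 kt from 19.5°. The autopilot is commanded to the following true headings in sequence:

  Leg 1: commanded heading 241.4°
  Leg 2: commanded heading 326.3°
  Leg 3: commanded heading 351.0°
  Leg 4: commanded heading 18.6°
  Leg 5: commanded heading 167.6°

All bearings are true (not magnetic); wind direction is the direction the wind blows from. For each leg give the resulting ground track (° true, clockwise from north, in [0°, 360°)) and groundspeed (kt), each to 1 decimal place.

Leg 1: heading 241.4°; drift -8.5° → track 232.9°, groundspeed 268.6 kt
Leg 2: heading 326.3°; drift -14.4° → track 311.9°, groundspeed 191.8 kt
Leg 3: heading 351.0°; drift -9.5° → track 341.5°, groundspeed 171.5 kt
Leg 4: heading 18.6°; drift -0.3° → track 18.3°, groundspeed 161.9 kt
Leg 5: heading 167.6°; drift +6.6° → track 174.2°, groundspeed 273.7 kt

Leg 1: track=232.9°, groundspeed=268.6 kt
Leg 2: track=311.9°, groundspeed=191.8 kt
Leg 3: track=341.5°, groundspeed=171.5 kt
Leg 4: track=18.3°, groundspeed=161.9 kt
Leg 5: track=174.2°, groundspeed=273.7 kt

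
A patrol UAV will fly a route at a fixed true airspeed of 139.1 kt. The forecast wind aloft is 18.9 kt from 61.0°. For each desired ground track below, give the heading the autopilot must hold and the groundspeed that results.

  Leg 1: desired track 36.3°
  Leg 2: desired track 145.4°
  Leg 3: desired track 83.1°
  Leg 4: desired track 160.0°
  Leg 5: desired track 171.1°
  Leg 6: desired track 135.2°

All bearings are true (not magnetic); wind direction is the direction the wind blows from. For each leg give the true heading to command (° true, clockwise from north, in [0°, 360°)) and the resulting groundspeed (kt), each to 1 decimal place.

Leg 1: heading=39.6°, groundspeed=121.7 kt
Leg 2: heading=137.6°, groundspeed=136.0 kt
Leg 3: heading=80.2°, groundspeed=121.4 kt
Leg 4: heading=152.3°, groundspeed=140.8 kt
Leg 5: heading=163.8°, groundspeed=144.5 kt
Leg 6: heading=127.7°, groundspeed=132.8 kt

Leg 1: desired track 36.3°; wind correction +3.3° → command heading 39.6°, groundspeed 121.7 kt
Leg 2: desired track 145.4°; wind correction -7.8° → command heading 137.6°, groundspeed 136.0 kt
Leg 3: desired track 83.1°; wind correction -2.9° → command heading 80.2°, groundspeed 121.4 kt
Leg 4: desired track 160.0°; wind correction -7.7° → command heading 152.3°, groundspeed 140.8 kt
Leg 5: desired track 171.1°; wind correction -7.3° → command heading 163.8°, groundspeed 144.5 kt
Leg 6: desired track 135.2°; wind correction -7.5° → command heading 127.7°, groundspeed 132.8 kt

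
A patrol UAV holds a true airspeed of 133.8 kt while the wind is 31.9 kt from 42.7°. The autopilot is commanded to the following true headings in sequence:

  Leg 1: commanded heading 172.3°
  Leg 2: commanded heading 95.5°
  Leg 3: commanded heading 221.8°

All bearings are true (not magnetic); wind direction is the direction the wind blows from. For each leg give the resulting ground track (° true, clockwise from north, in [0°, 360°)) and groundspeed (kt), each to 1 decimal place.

Leg 1: track=181.4°, groundspeed=156.1 kt
Leg 2: track=108.0°, groundspeed=117.3 kt
Leg 3: track=222.0°, groundspeed=165.7 kt

Leg 1: heading 172.3°; drift +9.1° → track 181.4°, groundspeed 156.1 kt
Leg 2: heading 95.5°; drift +12.5° → track 108.0°, groundspeed 117.3 kt
Leg 3: heading 221.8°; drift +0.2° → track 222.0°, groundspeed 165.7 kt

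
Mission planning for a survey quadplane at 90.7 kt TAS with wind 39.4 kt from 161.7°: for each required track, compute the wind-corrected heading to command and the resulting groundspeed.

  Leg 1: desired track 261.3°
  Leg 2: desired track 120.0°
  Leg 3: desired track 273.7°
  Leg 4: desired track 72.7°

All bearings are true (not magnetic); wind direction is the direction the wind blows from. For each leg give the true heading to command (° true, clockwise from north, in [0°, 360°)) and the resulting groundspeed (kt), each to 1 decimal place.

Leg 1: desired track 261.3°; wind correction -25.4° → command heading 235.9°, groundspeed 88.5 kt
Leg 2: desired track 120.0°; wind correction +16.8° → command heading 136.8°, groundspeed 57.4 kt
Leg 3: desired track 273.7°; wind correction -23.8° → command heading 249.9°, groundspeed 97.8 kt
Leg 4: desired track 72.7°; wind correction +25.7° → command heading 98.4°, groundspeed 81.0 kt

Leg 1: heading=235.9°, groundspeed=88.5 kt
Leg 2: heading=136.8°, groundspeed=57.4 kt
Leg 3: heading=249.9°, groundspeed=97.8 kt
Leg 4: heading=98.4°, groundspeed=81.0 kt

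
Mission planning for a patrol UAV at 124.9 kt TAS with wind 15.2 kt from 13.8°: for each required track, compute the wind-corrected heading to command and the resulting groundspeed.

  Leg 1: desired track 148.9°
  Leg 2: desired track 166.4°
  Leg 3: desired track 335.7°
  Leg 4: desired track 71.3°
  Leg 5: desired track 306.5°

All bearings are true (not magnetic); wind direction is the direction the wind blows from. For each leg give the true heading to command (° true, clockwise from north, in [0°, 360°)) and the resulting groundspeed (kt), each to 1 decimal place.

Leg 1: desired track 148.9°; wind correction -4.9° → command heading 144.0°, groundspeed 135.2 kt
Leg 2: desired track 166.4°; wind correction -3.2° → command heading 163.2°, groundspeed 138.2 kt
Leg 3: desired track 335.7°; wind correction +4.3° → command heading 340.0°, groundspeed 112.6 kt
Leg 4: desired track 71.3°; wind correction -5.9° → command heading 65.4°, groundspeed 116.1 kt
Leg 5: desired track 306.5°; wind correction +6.4° → command heading 312.9°, groundspeed 118.2 kt

Leg 1: heading=144.0°, groundspeed=135.2 kt
Leg 2: heading=163.2°, groundspeed=138.2 kt
Leg 3: heading=340.0°, groundspeed=112.6 kt
Leg 4: heading=65.4°, groundspeed=116.1 kt
Leg 5: heading=312.9°, groundspeed=118.2 kt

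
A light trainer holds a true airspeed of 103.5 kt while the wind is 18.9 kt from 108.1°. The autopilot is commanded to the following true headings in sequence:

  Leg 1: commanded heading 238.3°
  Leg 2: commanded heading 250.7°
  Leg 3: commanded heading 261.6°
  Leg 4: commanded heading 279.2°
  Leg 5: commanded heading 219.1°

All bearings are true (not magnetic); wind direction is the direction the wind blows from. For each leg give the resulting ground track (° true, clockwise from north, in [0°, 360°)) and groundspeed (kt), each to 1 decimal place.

Leg 1: heading 238.3°; drift +7.1° → track 245.4°, groundspeed 116.6 kt
Leg 2: heading 250.7°; drift +5.5° → track 256.2°, groundspeed 119.1 kt
Leg 3: heading 261.6°; drift +4.0° → track 265.6°, groundspeed 120.7 kt
Leg 4: heading 279.2°; drift +1.4° → track 280.6°, groundspeed 122.2 kt
Leg 5: heading 219.1°; drift +9.1° → track 228.2°, groundspeed 111.7 kt

Leg 1: track=245.4°, groundspeed=116.6 kt
Leg 2: track=256.2°, groundspeed=119.1 kt
Leg 3: track=265.6°, groundspeed=120.7 kt
Leg 4: track=280.6°, groundspeed=122.2 kt
Leg 5: track=228.2°, groundspeed=111.7 kt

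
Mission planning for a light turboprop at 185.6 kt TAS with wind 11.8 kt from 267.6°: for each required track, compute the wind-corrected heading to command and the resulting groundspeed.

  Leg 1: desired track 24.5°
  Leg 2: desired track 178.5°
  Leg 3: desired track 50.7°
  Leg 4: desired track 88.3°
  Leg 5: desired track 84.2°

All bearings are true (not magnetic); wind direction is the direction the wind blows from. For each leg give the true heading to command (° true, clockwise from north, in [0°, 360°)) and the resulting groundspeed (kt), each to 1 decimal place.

Leg 1: desired track 24.5°; wind correction -3.3° → command heading 21.2°, groundspeed 190.6 kt
Leg 2: desired track 178.5°; wind correction +3.6° → command heading 182.1°, groundspeed 185.0 kt
Leg 3: desired track 50.7°; wind correction -2.2° → command heading 48.5°, groundspeed 194.9 kt
Leg 4: desired track 88.3°; wind correction +0.0° → command heading 88.3°, groundspeed 197.4 kt
Leg 5: desired track 84.2°; wind correction -0.2° → command heading 84.0°, groundspeed 197.4 kt

Leg 1: heading=21.2°, groundspeed=190.6 kt
Leg 2: heading=182.1°, groundspeed=185.0 kt
Leg 3: heading=48.5°, groundspeed=194.9 kt
Leg 4: heading=88.3°, groundspeed=197.4 kt
Leg 5: heading=84.0°, groundspeed=197.4 kt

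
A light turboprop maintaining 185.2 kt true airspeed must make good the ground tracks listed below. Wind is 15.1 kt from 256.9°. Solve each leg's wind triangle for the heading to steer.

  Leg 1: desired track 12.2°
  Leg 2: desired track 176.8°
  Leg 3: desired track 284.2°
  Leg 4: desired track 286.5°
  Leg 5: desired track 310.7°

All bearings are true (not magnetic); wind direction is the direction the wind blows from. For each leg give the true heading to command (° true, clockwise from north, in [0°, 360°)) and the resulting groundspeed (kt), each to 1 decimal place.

Leg 1: desired track 12.2°; wind correction -4.2° → command heading 8.0°, groundspeed 191.1 kt
Leg 2: desired track 176.8°; wind correction +4.6° → command heading 181.4°, groundspeed 182.0 kt
Leg 3: desired track 284.2°; wind correction -2.1° → command heading 282.1°, groundspeed 171.7 kt
Leg 4: desired track 286.5°; wind correction -2.3° → command heading 284.2°, groundspeed 171.9 kt
Leg 5: desired track 310.7°; wind correction -3.8° → command heading 306.9°, groundspeed 175.9 kt

Leg 1: heading=8.0°, groundspeed=191.1 kt
Leg 2: heading=181.4°, groundspeed=182.0 kt
Leg 3: heading=282.1°, groundspeed=171.7 kt
Leg 4: heading=284.2°, groundspeed=171.9 kt
Leg 5: heading=306.9°, groundspeed=175.9 kt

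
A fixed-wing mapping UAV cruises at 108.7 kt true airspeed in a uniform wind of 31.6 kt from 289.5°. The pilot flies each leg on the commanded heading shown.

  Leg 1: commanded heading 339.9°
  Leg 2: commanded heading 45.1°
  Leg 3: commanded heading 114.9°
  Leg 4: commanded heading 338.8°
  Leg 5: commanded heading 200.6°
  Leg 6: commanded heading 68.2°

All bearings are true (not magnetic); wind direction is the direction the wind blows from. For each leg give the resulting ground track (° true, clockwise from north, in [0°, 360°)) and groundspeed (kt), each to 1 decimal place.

Leg 1: heading 339.9°; drift +15.4° → track 355.3°, groundspeed 91.8 kt
Leg 2: heading 45.1°; drift +13.1° → track 58.2°, groundspeed 125.6 kt
Leg 3: heading 114.9°; drift -1.2° → track 113.7°, groundspeed 140.2 kt
Leg 4: heading 338.8°; drift +15.2° → track 354.0°, groundspeed 91.3 kt
Leg 5: heading 200.6°; drift -16.3° → track 184.3°, groundspeed 112.6 kt
Leg 6: heading 68.2°; drift +8.9° → track 77.1°, groundspeed 134.1 kt

Leg 1: track=355.3°, groundspeed=91.8 kt
Leg 2: track=58.2°, groundspeed=125.6 kt
Leg 3: track=113.7°, groundspeed=140.2 kt
Leg 4: track=354.0°, groundspeed=91.3 kt
Leg 5: track=184.3°, groundspeed=112.6 kt
Leg 6: track=77.1°, groundspeed=134.1 kt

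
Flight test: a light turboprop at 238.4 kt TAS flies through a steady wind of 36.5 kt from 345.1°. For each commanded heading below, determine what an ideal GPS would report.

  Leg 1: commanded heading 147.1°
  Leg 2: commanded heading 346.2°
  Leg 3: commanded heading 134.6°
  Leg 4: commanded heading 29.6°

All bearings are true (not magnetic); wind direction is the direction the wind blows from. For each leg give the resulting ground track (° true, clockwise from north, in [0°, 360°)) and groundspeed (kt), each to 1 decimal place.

Leg 1: heading 147.1°; drift +2.4° → track 149.5°, groundspeed 273.3 kt
Leg 2: heading 346.2°; drift +0.2° → track 346.4°, groundspeed 201.9 kt
Leg 3: heading 134.6°; drift +3.9° → track 138.5°, groundspeed 270.5 kt
Leg 4: heading 29.6°; drift +6.9° → track 36.5°, groundspeed 213.9 kt

Leg 1: track=149.5°, groundspeed=273.3 kt
Leg 2: track=346.4°, groundspeed=201.9 kt
Leg 3: track=138.5°, groundspeed=270.5 kt
Leg 4: track=36.5°, groundspeed=213.9 kt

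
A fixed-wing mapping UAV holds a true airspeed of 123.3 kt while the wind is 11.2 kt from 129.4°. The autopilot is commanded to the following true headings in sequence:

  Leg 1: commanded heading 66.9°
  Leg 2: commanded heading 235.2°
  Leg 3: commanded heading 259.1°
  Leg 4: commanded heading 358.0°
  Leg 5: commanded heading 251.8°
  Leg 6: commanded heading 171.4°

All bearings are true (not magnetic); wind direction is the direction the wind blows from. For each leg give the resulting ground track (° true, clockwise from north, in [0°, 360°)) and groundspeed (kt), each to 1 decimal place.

Leg 1: heading 66.9°; drift -4.8° → track 62.1°, groundspeed 118.5 kt
Leg 2: heading 235.2°; drift +4.9° → track 240.1°, groundspeed 126.8 kt
Leg 3: heading 259.1°; drift +3.8° → track 262.9°, groundspeed 130.7 kt
Leg 4: heading 358.0°; drift -3.7° → track 354.3°, groundspeed 131.0 kt
Leg 5: heading 251.8°; drift +4.2° → track 256.0°, groundspeed 129.6 kt
Leg 6: heading 171.4°; drift +3.7° → track 175.1°, groundspeed 115.2 kt

Leg 1: track=62.1°, groundspeed=118.5 kt
Leg 2: track=240.1°, groundspeed=126.8 kt
Leg 3: track=262.9°, groundspeed=130.7 kt
Leg 4: track=354.3°, groundspeed=131.0 kt
Leg 5: track=256.0°, groundspeed=129.6 kt
Leg 6: track=175.1°, groundspeed=115.2 kt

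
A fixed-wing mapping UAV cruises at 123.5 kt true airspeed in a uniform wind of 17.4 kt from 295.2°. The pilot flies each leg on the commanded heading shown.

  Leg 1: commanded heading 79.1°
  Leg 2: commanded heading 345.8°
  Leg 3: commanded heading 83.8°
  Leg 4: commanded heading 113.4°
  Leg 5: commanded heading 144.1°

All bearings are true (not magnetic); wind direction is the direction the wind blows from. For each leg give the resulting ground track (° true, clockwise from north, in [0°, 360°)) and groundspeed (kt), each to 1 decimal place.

Leg 1: heading 79.1°; drift +4.3° → track 83.4°, groundspeed 137.9 kt
Leg 2: heading 345.8°; drift +6.8° → track 352.6°, groundspeed 113.3 kt
Leg 3: heading 83.8°; drift +3.7° → track 87.5°, groundspeed 138.6 kt
Leg 4: heading 113.4°; drift +0.2° → track 113.6°, groundspeed 140.9 kt
Leg 5: heading 144.1°; drift -3.5° → track 140.6°, groundspeed 139.0 kt

Leg 1: track=83.4°, groundspeed=137.9 kt
Leg 2: track=352.6°, groundspeed=113.3 kt
Leg 3: track=87.5°, groundspeed=138.6 kt
Leg 4: track=113.6°, groundspeed=140.9 kt
Leg 5: track=140.6°, groundspeed=139.0 kt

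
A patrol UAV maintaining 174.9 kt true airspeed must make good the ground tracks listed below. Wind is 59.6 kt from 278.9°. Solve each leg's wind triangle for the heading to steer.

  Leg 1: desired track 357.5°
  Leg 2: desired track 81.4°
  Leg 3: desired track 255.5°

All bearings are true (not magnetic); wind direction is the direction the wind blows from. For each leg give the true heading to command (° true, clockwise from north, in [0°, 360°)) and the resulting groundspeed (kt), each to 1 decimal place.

Leg 1: desired track 357.5°; wind correction -19.5° → command heading 338.0°, groundspeed 153.1 kt
Leg 2: desired track 81.4°; wind correction -5.9° → command heading 75.5°, groundspeed 230.8 kt
Leg 3: desired track 255.5°; wind correction +7.8° → command heading 263.3°, groundspeed 118.6 kt

Leg 1: heading=338.0°, groundspeed=153.1 kt
Leg 2: heading=75.5°, groundspeed=230.8 kt
Leg 3: heading=263.3°, groundspeed=118.6 kt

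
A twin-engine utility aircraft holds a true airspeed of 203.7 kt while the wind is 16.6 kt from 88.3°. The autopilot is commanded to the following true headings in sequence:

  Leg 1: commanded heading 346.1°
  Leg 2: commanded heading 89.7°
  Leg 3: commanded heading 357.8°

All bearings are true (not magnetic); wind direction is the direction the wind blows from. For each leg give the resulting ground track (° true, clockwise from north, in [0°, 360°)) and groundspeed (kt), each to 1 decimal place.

Leg 1: heading 346.1°; drift -4.5° → track 341.6°, groundspeed 207.8 kt
Leg 2: heading 89.7°; drift +0.1° → track 89.8°, groundspeed 187.1 kt
Leg 3: heading 357.8°; drift -4.7° → track 353.1°, groundspeed 204.5 kt

Leg 1: track=341.6°, groundspeed=207.8 kt
Leg 2: track=89.8°, groundspeed=187.1 kt
Leg 3: track=353.1°, groundspeed=204.5 kt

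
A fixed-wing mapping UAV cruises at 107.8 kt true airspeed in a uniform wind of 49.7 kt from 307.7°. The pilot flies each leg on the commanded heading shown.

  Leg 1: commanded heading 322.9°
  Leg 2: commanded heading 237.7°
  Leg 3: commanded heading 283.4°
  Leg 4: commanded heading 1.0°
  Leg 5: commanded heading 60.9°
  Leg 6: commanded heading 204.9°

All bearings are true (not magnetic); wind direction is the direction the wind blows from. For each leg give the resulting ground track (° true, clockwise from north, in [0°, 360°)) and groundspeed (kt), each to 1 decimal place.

Leg 1: track=335.2°, groundspeed=61.2 kt
Leg 2: track=210.5°, groundspeed=102.1 kt
Leg 3: track=265.3°, groundspeed=65.8 kt
Leg 4: track=28.0°, groundspeed=87.7 kt
Leg 5: track=80.6°, groundspeed=135.3 kt
Leg 6: track=182.7°, groundspeed=128.3 kt

Leg 1: heading 322.9°; drift +12.3° → track 335.2°, groundspeed 61.2 kt
Leg 2: heading 237.7°; drift -27.2° → track 210.5°, groundspeed 102.1 kt
Leg 3: heading 283.4°; drift -18.1° → track 265.3°, groundspeed 65.8 kt
Leg 4: heading 1.0°; drift +27.0° → track 28.0°, groundspeed 87.7 kt
Leg 5: heading 60.9°; drift +19.7° → track 80.6°, groundspeed 135.3 kt
Leg 6: heading 204.9°; drift -22.2° → track 182.7°, groundspeed 128.3 kt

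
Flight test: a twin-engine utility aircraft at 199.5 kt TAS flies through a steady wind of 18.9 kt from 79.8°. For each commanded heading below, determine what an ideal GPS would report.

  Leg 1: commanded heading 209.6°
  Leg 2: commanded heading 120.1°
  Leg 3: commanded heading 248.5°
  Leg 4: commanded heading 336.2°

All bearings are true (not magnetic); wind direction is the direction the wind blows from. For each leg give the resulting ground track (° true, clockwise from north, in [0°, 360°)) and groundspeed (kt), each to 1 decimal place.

Leg 1: track=213.5°, groundspeed=212.1 kt
Leg 2: track=123.9°, groundspeed=185.5 kt
Leg 3: track=249.5°, groundspeed=218.1 kt
Leg 4: track=331.1°, groundspeed=204.8 kt

Leg 1: heading 209.6°; drift +3.9° → track 213.5°, groundspeed 212.1 kt
Leg 2: heading 120.1°; drift +3.8° → track 123.9°, groundspeed 185.5 kt
Leg 3: heading 248.5°; drift +1.0° → track 249.5°, groundspeed 218.1 kt
Leg 4: heading 336.2°; drift -5.1° → track 331.1°, groundspeed 204.8 kt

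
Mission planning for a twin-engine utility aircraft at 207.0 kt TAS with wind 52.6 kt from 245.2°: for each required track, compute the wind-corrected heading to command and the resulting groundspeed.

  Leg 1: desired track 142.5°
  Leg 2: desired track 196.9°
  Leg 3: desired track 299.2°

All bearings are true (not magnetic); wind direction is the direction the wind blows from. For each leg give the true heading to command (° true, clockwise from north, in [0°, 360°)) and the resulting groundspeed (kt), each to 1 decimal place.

Leg 1: heading=156.9°, groundspeed=212.1 kt
Leg 2: heading=207.8°, groundspeed=168.2 kt
Leg 3: heading=287.3°, groundspeed=171.7 kt

Leg 1: desired track 142.5°; wind correction +14.4° → command heading 156.9°, groundspeed 212.1 kt
Leg 2: desired track 196.9°; wind correction +10.9° → command heading 207.8°, groundspeed 168.2 kt
Leg 3: desired track 299.2°; wind correction -11.9° → command heading 287.3°, groundspeed 171.7 kt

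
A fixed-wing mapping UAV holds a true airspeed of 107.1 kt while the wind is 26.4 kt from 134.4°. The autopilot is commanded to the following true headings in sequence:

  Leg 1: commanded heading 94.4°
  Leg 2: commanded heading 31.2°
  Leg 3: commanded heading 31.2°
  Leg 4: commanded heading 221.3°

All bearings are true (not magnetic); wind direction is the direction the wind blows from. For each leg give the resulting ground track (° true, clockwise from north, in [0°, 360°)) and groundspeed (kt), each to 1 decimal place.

Leg 1: track=83.3°, groundspeed=88.5 kt
Leg 2: track=18.4°, groundspeed=116.0 kt
Leg 3: track=18.4°, groundspeed=116.0 kt
Leg 4: track=235.3°, groundspeed=108.9 kt

Leg 1: heading 94.4°; drift -11.1° → track 83.3°, groundspeed 88.5 kt
Leg 2: heading 31.2°; drift -12.8° → track 18.4°, groundspeed 116.0 kt
Leg 3: heading 31.2°; drift -12.8° → track 18.4°, groundspeed 116.0 kt
Leg 4: heading 221.3°; drift +14.0° → track 235.3°, groundspeed 108.9 kt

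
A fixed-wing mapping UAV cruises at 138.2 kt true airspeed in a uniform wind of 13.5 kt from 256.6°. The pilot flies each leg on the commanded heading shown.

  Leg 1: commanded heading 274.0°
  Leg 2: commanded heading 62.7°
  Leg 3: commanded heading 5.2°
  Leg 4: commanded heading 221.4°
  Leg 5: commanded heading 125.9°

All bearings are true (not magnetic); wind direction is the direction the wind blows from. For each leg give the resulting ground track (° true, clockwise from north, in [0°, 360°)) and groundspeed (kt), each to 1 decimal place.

Leg 1: heading 274.0°; drift +1.8° → track 275.8°, groundspeed 125.4 kt
Leg 2: heading 62.7°; drift +1.2° → track 63.9°, groundspeed 151.3 kt
Leg 3: heading 5.2°; drift +5.1° → track 10.3°, groundspeed 143.1 kt
Leg 4: heading 221.4°; drift -3.5° → track 217.9°, groundspeed 127.4 kt
Leg 5: heading 125.9°; drift -4.0° → track 121.9°, groundspeed 147.4 kt

Leg 1: track=275.8°, groundspeed=125.4 kt
Leg 2: track=63.9°, groundspeed=151.3 kt
Leg 3: track=10.3°, groundspeed=143.1 kt
Leg 4: track=217.9°, groundspeed=127.4 kt
Leg 5: track=121.9°, groundspeed=147.4 kt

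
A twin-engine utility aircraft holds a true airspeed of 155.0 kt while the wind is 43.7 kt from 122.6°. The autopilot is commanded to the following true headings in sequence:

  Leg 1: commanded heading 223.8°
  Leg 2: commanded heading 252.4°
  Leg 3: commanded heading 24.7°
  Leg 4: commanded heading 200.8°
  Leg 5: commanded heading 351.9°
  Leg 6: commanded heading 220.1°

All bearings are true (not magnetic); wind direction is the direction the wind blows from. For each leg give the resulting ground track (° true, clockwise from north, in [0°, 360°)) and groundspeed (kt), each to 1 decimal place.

Leg 1: heading 223.8°; drift +14.7° → track 238.5°, groundspeed 169.0 kt
Leg 2: heading 252.4°; drift +10.4° → track 262.8°, groundspeed 186.0 kt
Leg 3: heading 24.7°; drift -15.0° → track 9.7°, groundspeed 166.7 kt
Leg 4: heading 200.8°; drift +16.3° → track 217.1°, groundspeed 152.2 kt
Leg 5: heading 351.9°; drift -10.2° → track 341.7°, groundspeed 186.5 kt
Leg 6: heading 220.1°; drift +15.1° → track 235.2°, groundspeed 166.4 kt

Leg 1: track=238.5°, groundspeed=169.0 kt
Leg 2: track=262.8°, groundspeed=186.0 kt
Leg 3: track=9.7°, groundspeed=166.7 kt
Leg 4: track=217.1°, groundspeed=152.2 kt
Leg 5: track=341.7°, groundspeed=186.5 kt
Leg 6: track=235.2°, groundspeed=166.4 kt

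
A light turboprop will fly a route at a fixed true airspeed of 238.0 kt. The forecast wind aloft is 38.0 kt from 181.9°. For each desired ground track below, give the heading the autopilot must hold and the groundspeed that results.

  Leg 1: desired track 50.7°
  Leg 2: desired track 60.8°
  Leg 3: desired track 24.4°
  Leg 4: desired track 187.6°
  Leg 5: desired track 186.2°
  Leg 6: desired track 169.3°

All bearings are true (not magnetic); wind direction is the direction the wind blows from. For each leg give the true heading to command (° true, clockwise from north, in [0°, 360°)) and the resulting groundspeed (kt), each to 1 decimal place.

Leg 1: heading=57.6°, groundspeed=261.3 kt
Leg 2: heading=68.7°, groundspeed=255.4 kt
Leg 3: heading=27.9°, groundspeed=272.7 kt
Leg 4: heading=186.7°, groundspeed=200.2 kt
Leg 5: heading=185.5°, groundspeed=200.1 kt
Leg 6: heading=171.3°, groundspeed=200.8 kt

Leg 1: desired track 50.7°; wind correction +6.9° → command heading 57.6°, groundspeed 261.3 kt
Leg 2: desired track 60.8°; wind correction +7.9° → command heading 68.7°, groundspeed 255.4 kt
Leg 3: desired track 24.4°; wind correction +3.5° → command heading 27.9°, groundspeed 272.7 kt
Leg 4: desired track 187.6°; wind correction -0.9° → command heading 186.7°, groundspeed 200.2 kt
Leg 5: desired track 186.2°; wind correction -0.7° → command heading 185.5°, groundspeed 200.1 kt
Leg 6: desired track 169.3°; wind correction +2.0° → command heading 171.3°, groundspeed 200.8 kt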